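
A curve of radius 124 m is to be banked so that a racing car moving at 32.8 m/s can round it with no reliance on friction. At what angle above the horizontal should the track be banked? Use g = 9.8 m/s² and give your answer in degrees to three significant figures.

41.5°

With no friction, the horizontal component of the normal force provides the centripetal force: N sinθ = mv²/r, while N cosθ = mg vertically.
Dividing: tanθ = v²/(r g) = (32.8)²/(124 × 9.8) = 1076/1215 = 0.8853.
θ = arctan(0.8853) = 41.52°.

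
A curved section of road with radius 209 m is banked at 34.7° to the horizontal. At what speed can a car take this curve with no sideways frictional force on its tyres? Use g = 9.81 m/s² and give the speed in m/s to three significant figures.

On a frictionless banked curve, N sinθ = mv²/r and N cosθ = mg, so tanθ = v²/(rg).
v = √(r g tanθ) = √(209 × 9.81 × tan 34.7°) = √(209 × 9.81 × 0.6924) = √1420 = 37.68 m/s.

37.7 m/s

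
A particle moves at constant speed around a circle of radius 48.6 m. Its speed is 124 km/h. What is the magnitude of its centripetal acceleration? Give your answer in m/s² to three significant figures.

24.4 m/s²

v = 124 km/h = 124/3.6 = 34.44 m/s.
a_c = v²/r = (34.44)²/48.6 = 1186/48.6 = 24.41 m/s².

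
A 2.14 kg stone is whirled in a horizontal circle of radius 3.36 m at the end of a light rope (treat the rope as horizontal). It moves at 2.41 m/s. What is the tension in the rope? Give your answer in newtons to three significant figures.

The tension is the only horizontal force, so it supplies the full centripetal force: T = m v²/r = 2.14 × (2.410)²/3.36 = 2.14 × 5.808/3.36 = 3.699 N.

3.70 N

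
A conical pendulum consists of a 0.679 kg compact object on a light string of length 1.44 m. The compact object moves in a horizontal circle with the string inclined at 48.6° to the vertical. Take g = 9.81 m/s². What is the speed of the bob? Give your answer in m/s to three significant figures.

The radius of the circle is r = L sinθ = 1.44 × sin 48.6° = 1.080 m.
Horizontally T sinθ = mv²/r and vertically T cosθ = mg, so tanθ = v²/(rg).
v = √(r g tanθ) = √(1.080 × 9.81 × 1.134) = √12.02 = 3.467 m/s.

3.47 m/s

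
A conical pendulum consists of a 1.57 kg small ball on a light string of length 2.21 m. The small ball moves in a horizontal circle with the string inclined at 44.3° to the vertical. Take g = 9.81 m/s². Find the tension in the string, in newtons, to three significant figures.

Vertically the bob has no acceleration, so T cosθ = mg.
T = mg/cosθ = 1.57 × 9.81 / cos 44.3° = 15.40/0.7157 = 21.52 N.

21.5 N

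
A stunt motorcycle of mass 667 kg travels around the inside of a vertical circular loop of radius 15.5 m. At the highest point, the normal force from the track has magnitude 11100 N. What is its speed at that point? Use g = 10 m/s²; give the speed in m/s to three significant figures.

At the top, N + mg = mv²/r, so v = √(r(N/m + g)) = √(15.5 × (11100/667 + 10.0)) = √(15.5 × 26.64) = √412.9 = 20.32 m/s.

20.3 m/s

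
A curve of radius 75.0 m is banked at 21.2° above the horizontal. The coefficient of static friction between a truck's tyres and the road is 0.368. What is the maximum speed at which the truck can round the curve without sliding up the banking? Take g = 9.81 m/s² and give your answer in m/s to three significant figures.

25.5 m/s

At the maximum speed, friction acts down the slope at its limiting value f = μN. Radially (horizontal, toward centre): N sinθ + μN cosθ = mv²/r. Vertically: N cosθ − μN sinθ = mg.
Dividing: v² = r g (sinθ + μcosθ)/(cosθ − μsinθ).
sinθ + μcosθ = 0.3616 + 0.368×0.9323 = 0.7047; cosθ − μsinθ = 0.9323 − 0.368×0.3616 = 0.7992.
v² = 75.0 × 9.81 × 0.7047/0.7992 = 648.7 m²/s², so v = 25.47 m/s.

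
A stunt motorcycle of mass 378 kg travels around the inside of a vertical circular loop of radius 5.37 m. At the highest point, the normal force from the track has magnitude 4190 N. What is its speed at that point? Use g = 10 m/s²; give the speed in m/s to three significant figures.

At the top, N + mg = mv²/r, so v = √(r(N/m + g)) = √(5.37 × (4190/378 + 10.0)) = √(5.37 × 21.08) = √113.2 = 10.64 m/s.

10.6 m/s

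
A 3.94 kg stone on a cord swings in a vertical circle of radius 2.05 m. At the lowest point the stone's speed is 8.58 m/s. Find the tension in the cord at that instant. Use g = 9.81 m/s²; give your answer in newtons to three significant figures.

At the lowest point, T points up (toward the centre) and the weight mg points down (away from the centre), so the net inward force is T − mg = mv²/r.
T = m(v²/r + g) = 3.94 × ((8.58)²/2.05 + 9.81) = 3.94 × (35.91 + 9.81) = 3.94 × 45.72 = 180.1 N.

180 N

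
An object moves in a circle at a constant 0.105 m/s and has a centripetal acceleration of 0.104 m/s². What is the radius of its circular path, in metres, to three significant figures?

a_c = v²/r ⇒ r = v²/a_c = (0.105)²/0.104 = 0.01102/0.104 = 0.1060 m.

0.106 m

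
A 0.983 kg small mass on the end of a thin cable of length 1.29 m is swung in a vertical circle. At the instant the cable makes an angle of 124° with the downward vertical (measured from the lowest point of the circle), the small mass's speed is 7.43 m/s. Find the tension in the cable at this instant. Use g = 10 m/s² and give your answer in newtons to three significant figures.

Take the radial direction toward the centre of the circle as positive. The component of the weight along the string toward the centre is −mg cos φ (φ measured from the bottom), so Newton's second law along the string gives T − mg cos φ = m v²/r.
cos 124° = -0.5592, so T = m(v²/r + g cos φ) = 0.983 × ((7.43)²/1.29 + 10.0 × -0.5592) = 0.983 × (42.79 + (-5.592)) = 0.983 × 37.20 = 36.57 N.

36.6 N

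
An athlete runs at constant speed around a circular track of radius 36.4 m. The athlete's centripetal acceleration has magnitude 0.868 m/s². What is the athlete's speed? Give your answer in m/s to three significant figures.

a_c = v²/r ⇒ v = √(a_c · r) = √(0.868 × 36.4) = √31.60 = 5.621 m/s.

5.62 m/s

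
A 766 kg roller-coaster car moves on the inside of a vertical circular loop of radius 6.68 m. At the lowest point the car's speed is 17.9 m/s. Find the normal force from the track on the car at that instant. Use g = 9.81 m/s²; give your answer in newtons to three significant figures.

44300 N

At the lowest point, N points up (toward the centre) and the weight mg points down (away from the centre), so the net inward force is N − mg = mv²/r.
N = m(v²/r + g) = 766 × ((17.9)²/6.68 + 9.81) = 766 × (47.97 + 9.81) = 766 × 57.78 = 44260 N.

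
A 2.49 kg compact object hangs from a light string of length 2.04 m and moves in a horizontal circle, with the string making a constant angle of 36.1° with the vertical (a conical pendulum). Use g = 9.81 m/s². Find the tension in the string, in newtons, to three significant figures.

Vertically the bob has no acceleration, so T cosθ = mg.
T = mg/cosθ = 2.49 × 9.81 / cos 36.1° = 24.43/0.8080 = 30.23 N.

30.2 N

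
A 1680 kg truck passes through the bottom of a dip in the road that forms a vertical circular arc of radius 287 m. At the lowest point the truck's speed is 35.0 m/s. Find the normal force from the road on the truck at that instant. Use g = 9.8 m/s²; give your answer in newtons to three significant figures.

At the lowest point, N points up (toward the centre) and the weight mg points down (away from the centre), so the net inward force is N − mg = mv²/r.
N = m(v²/r + g) = 1680 × ((35.0)²/287 + 9.8) = 1680 × (4.268 + 9.8) = 1680 × 14.07 = 23630 N.

23600 N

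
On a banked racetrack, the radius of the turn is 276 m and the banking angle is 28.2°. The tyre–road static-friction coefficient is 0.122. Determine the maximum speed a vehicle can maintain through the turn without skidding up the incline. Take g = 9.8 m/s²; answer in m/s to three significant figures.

At the maximum speed, friction acts down the slope at its limiting value f = μN. Radially (horizontal, toward centre): N sinθ + μN cosθ = mv²/r. Vertically: N cosθ − μN sinθ = mg.
Dividing: v² = r g (sinθ + μcosθ)/(cosθ − μsinθ).
sinθ + μcosθ = 0.4726 + 0.122×0.8813 = 0.5801; cosθ − μsinθ = 0.8813 − 0.122×0.4726 = 0.8237.
v² = 276 × 9.8 × 0.5801/0.8237 = 1905 m²/s², so v = 43.65 m/s.

43.6 m/s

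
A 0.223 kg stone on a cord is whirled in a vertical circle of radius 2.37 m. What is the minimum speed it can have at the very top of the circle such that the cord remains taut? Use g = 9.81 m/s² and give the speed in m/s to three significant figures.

4.82 m/s

At the highest point the centre is directly below, so both the weight and T act inward: T + mg = mv²/r.
At minimum speed T → 0, so mg = mv_min²/r ⇒ v_min = √(g r) = √(9.81 × 2.37) = 4.822 m/s.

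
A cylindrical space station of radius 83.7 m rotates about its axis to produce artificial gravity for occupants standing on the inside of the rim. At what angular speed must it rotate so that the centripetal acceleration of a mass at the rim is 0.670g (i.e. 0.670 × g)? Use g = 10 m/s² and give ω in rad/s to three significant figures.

0.283 rad/s

Centripetal acceleration a_c = ω²r. Setting ω²r = 0.670g:
ω = √(0.670g / r) = √(0.670 × 10.0 / 83.7) = √0.08005 = 0.2829 rad/s.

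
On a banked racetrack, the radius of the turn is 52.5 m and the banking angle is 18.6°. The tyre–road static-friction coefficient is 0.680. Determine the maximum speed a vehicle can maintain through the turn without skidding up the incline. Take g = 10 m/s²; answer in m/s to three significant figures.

26.3 m/s

At the maximum speed, friction acts down the slope at its limiting value f = μN. Radially (horizontal, toward centre): N sinθ + μN cosθ = mv²/r. Vertically: N cosθ − μN sinθ = mg.
Dividing: v² = r g (sinθ + μcosθ)/(cosθ − μsinθ).
sinθ + μcosθ = 0.3190 + 0.680×0.9478 = 0.9634; cosθ − μsinθ = 0.9478 − 0.680×0.3190 = 0.7309.
v² = 52.5 × 10.0 × 0.9634/0.7309 = 692.1 m²/s², so v = 26.31 m/s.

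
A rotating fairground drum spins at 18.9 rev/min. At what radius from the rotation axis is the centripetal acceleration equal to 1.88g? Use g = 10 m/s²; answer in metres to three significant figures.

ω = 18.9 rev/min × 2π/60 = 1.979 rad/s.
a_c = ω²r = 1.88g ⇒ r = 1.88 × 10.0 / (1.979)² = 18.80/3.917 = 4.799 m.

4.80 m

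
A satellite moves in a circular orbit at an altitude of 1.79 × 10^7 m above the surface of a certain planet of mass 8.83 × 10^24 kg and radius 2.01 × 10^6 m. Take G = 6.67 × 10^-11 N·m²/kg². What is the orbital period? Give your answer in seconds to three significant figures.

23000 s

r = R + h = 2.01 × 10^6 + 1.79 × 10^7 = 1.991 × 10^7 m. Gravity provides the centripetal force: G M m / r² = m v² / r ⇒ v = √(GM/r) = 5439 m/s.
T = 2πr/v = 2π × 1.991 × 10^7 / 5439 = 23000 s.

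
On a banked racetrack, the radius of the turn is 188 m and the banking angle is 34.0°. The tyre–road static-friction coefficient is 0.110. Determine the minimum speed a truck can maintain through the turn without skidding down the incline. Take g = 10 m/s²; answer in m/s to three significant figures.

At the minimum speed, friction acts up the slope at its limiting value f = μN. Radially (horizontal, toward centre): N sinθ − μN cosθ = mv²/r. Vertically: N cosθ + μN sinθ = mg.
Dividing: v² = r g (sinθ − μcosθ)/(cosθ + μsinθ).
sinθ − μcosθ = 0.5592 − 0.110×0.8290 = 0.4680; cosθ + μsinθ = 0.8290 + 0.110×0.5592 = 0.8905.
v² = 188 × 10.0 × 0.4680/0.8905 = 988.0 m²/s², so v = 31.43 m/s.

31.4 m/s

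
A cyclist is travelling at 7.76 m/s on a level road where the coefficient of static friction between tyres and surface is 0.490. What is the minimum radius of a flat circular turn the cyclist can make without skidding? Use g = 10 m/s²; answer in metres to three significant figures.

12.3 m

At the limit, μ_s m g = m v²/r, so r_min = v²/(μ_s g) = (7.76)²/(0.490 × 10.0) = 60.22/4.900 = 12.29 m.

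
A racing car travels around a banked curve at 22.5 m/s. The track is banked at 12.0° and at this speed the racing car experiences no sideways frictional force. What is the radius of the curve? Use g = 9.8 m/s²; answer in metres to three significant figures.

Frictionless banking: tanθ = v²/(rg), so r = v²/(g tanθ).
r = (22.5)²/(9.8 × tan 12.0°) = 506.2/(9.8 × 0.2126) = 506.2/2.083 = 243.0 m.

243 m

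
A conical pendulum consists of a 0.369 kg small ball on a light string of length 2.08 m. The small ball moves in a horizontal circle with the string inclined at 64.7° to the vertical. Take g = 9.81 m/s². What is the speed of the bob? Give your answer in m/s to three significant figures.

6.25 m/s

The radius of the circle is r = L sinθ = 2.08 × sin 64.7° = 1.880 m.
Horizontally T sinθ = mv²/r and vertically T cosθ = mg, so tanθ = v²/(rg).
v = √(r g tanθ) = √(1.880 × 9.81 × 2.116) = √39.03 = 6.247 m/s.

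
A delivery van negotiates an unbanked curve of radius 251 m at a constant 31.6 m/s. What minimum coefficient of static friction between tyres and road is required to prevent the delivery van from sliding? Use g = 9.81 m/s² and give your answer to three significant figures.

Friction provides the centripetal force: μ_s m g = m v²/r, so μ_s = v²/(g r) = (31.60)²/(9.81 × 251) = 998.6/2462 = 0.4055.

0.406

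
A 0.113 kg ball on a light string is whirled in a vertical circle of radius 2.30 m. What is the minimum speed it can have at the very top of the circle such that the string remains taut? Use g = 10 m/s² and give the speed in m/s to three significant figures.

4.80 m/s

At the top, both weight mg and T point toward the centre: T + mg = mv²/r.
At minimum speed T → 0, so mg = mv_min²/r ⇒ v_min = √(g r) = √(10.0 × 2.30) = 4.796 m/s.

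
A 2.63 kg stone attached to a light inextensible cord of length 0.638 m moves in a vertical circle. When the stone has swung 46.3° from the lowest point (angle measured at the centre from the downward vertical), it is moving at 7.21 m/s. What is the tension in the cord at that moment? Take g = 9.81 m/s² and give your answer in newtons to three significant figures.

232 N

Take the radial direction toward the centre of the circle as positive. The component of the weight along the string toward the centre is −mg cos φ (φ measured from the bottom), so Newton's second law along the string gives T − mg cos φ = m v²/r.
cos 46.3° = 0.6909, so T = m(v²/r + g cos φ) = 2.63 × ((7.21)²/0.638 + 9.81 × 0.6909) = 2.63 × (81.48 + (6.778)) = 2.63 × 88.26 = 232.1 N.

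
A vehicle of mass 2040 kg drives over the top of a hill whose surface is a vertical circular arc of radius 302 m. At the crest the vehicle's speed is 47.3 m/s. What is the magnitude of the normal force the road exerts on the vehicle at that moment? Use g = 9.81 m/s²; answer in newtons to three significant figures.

4900 N

At the crest the centripetal acceleration points downward (toward the centre of the arc), so mg − N = mv²/r.
N = m(g − v²/r) = 2040 × (9.81 − (47.3)²/302) = 2040 × (9.81 − 7.408) = 2040 × 2.402 = 4900 N.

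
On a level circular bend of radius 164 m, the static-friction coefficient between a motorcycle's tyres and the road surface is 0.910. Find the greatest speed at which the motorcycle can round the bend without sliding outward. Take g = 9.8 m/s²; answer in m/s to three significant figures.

Friction provides the centripetal force on a flat curve. At maximum speed it is at its limiting value: μ_s m g = m v²/r.
Mass cancels: v_max = √(μ_s g r) = √(0.910 × 9.8 × 164) = √1463 = 38.24 m/s.

38.2 m/s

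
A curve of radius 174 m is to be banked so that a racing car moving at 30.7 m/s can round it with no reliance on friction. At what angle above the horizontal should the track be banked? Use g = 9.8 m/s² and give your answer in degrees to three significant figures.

With no friction, the horizontal component of the normal force provides the centripetal force: N sinθ = mv²/r, while N cosθ = mg vertically.
Dividing: tanθ = v²/(r g) = (30.7)²/(174 × 9.8) = 942.5/1705 = 0.5527.
θ = arctan(0.5527) = 28.93°.

28.9°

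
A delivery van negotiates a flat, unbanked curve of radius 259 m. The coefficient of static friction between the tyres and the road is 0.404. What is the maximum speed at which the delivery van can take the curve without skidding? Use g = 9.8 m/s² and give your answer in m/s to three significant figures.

The only inward force on a level bend is static friction, so at the limit f_s = μ_s N = μ_s m g = m v²/r.
Mass cancels: v_max = √(μ_s g r) = √(0.404 × 9.8 × 259) = √1025 = 32.02 m/s.

32.0 m/s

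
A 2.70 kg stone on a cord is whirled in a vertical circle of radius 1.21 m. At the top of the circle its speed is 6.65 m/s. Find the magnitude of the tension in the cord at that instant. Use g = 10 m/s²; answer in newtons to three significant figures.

71.7 N

At the top, both T and the weight mg point inward (toward the centre), so T + mg = mv²/r.
T = m(v²/r − g) = 2.70 × ((6.65)²/1.21 − 10.0) = 2.70 × (36.55 − 10.0) = 2.70 × 26.55 = 71.68 N.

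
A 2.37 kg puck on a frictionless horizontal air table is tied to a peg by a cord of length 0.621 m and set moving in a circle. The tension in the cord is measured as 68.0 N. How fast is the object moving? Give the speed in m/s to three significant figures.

4.22 m/s

T = m v²/r ⇒ v = √(T r / m) = √(68.0 × 0.621 / 2.37) = √17.82 = 4.221 m/s.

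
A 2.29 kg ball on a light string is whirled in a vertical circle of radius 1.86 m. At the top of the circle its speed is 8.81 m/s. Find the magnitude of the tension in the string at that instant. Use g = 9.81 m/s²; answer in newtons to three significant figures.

At the top, both T and the weight mg point inward (toward the centre), so T + mg = mv²/r.
T = m(v²/r − g) = 2.29 × ((8.81)²/1.86 − 9.81) = 2.29 × (41.73 − 9.81) = 2.29 × 31.92 = 73.09 N.

73.1 N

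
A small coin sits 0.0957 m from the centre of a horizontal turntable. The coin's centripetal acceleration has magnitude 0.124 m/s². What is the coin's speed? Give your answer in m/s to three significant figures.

a_c = v²/r ⇒ v = √(a_c · r) = √(0.124 × 0.0957) = √0.01187 = 0.1089 m/s.

0.109 m/s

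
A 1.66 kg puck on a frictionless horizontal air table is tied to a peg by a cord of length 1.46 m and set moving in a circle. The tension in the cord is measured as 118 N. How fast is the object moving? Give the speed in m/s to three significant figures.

10.2 m/s

T = m v²/r ⇒ v = √(T r / m) = √(118 × 1.46 / 1.66) = √103.8 = 10.19 m/s.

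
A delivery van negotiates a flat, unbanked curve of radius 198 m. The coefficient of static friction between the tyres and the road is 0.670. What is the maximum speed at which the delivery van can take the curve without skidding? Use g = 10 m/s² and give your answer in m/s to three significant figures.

36.4 m/s

Friction provides the centripetal force on a flat curve. At maximum speed it is at its limiting value: μ_s m g = m v²/r.
Mass cancels: v_max = √(μ_s g r) = √(0.670 × 10.0 × 198) = √1327 = 36.42 m/s.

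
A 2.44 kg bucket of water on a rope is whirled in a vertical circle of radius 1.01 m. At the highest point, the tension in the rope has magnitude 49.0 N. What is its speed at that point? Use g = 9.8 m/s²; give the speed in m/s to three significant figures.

At the top, T + mg = mv²/r, so v = √(r(T/m + g)) = √(1.01 × (49.0/2.44 + 9.8)) = √(1.01 × 29.88) = √30.18 = 5.494 m/s.

5.49 m/s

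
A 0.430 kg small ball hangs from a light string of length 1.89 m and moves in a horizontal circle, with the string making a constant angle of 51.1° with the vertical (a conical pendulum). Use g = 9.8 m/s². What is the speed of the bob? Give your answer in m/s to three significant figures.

The radius of the circle is r = L sinθ = 1.89 × sin 51.1° = 1.471 m.
Horizontally T sinθ = mv²/r and vertically T cosθ = mg, so tanθ = v²/(rg).
v = √(r g tanθ) = √(1.471 × 9.8 × 1.239) = √17.86 = 4.227 m/s.

4.23 m/s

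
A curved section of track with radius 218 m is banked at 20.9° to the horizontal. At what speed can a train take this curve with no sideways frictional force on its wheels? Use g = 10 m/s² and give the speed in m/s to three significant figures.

28.9 m/s

On a frictionless banked curve, N sinθ = mv²/r and N cosθ = mg, so tanθ = v²/(rg).
v = √(r g tanθ) = √(218 × 10.0 × tan 20.9°) = √(218 × 10.0 × 0.3819) = √832.5 = 28.85 m/s.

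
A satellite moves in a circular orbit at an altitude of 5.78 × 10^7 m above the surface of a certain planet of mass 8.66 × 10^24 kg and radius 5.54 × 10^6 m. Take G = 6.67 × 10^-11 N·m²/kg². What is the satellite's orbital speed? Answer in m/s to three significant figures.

Orbital radius r = R + h = 5.54 × 10^6 + 5.78 × 10^7 = 6.334 × 10^7 m.
Gravity supplies the centripetal force: G M m / r² = m v² / r, so v = √(GM/r).
v = √(6.67 × 10^-11 × 8.66 × 10^24 / 6.334 × 10^7) = √(9.119 × 10^6) = 3020 m/s.

3020 m/s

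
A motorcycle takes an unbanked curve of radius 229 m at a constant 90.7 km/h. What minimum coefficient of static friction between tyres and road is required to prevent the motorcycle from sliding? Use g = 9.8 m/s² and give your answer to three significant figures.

0.283

v = 90.7/3.6 = 25.19 m/s.
Friction provides the centripetal force: μ_s m g = m v²/r, so μ_s = v²/(g r) = (25.19)²/(9.8 × 229) = 634.8/2244 = 0.2828.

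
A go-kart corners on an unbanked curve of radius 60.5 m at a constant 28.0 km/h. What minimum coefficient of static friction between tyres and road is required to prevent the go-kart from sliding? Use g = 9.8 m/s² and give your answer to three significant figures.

v = 28.0/3.6 = 7.778 m/s.
Friction provides the centripetal force: μ_s m g = m v²/r, so μ_s = v²/(g r) = (7.778)²/(9.8 × 60.5) = 60.49/592.9 = 0.1020.

0.102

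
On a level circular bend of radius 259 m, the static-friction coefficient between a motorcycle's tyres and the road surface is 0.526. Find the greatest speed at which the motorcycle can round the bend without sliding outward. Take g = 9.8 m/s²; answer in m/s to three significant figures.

36.5 m/s

On a flat curve, static friction is the only horizontal force, so it must supply the full centripetal force: μ_s m g = m v²/r.
Mass cancels: v_max = √(μ_s g r) = √(0.526 × 9.8 × 259) = √1335 = 36.54 m/s.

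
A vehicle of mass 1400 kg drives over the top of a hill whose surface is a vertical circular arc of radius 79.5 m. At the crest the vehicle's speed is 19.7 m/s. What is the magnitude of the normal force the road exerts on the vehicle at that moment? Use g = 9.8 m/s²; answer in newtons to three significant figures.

6890 N

At the crest the centripetal acceleration points downward (toward the centre of the arc), so mg − N = mv²/r.
N = m(g − v²/r) = 1400 × (9.8 − (19.7)²/79.5) = 1400 × (9.8 − 4.882) = 1400 × 4.918 = 6886 N.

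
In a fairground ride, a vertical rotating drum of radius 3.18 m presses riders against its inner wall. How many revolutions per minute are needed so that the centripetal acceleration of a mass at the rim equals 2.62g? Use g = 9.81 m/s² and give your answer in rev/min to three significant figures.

Require ω²r = 2.62g, so ω = √(2.62 × 9.81/3.18) = 2.843 rad/s.
In rev/min: ω × 60/(2π) = 2.843 × 60/(2π) = 27.15 rev/min.

27.1 rev/min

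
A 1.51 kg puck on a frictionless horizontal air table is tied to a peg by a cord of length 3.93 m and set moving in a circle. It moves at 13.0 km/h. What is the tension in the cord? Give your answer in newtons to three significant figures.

v = 13.0 km/h = 13.0/3.6 = 3.611 m/s.
The tension is the only horizontal force, so it supplies the full centripetal force: T = m v²/r = 1.51 × (3.611)²/3.93 = 1.51 × 13.04/3.93 = 5.010 N.

5.01 N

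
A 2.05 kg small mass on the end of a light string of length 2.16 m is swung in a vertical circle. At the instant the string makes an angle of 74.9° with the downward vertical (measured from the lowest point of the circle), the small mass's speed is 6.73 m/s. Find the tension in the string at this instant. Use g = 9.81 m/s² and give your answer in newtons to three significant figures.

48.2 N

Take the radial direction toward the centre of the circle as positive. The component of the weight along the string toward the centre is −mg cos φ (φ measured from the bottom), so Newton's second law along the string gives T − mg cos φ = m v²/r.
cos 74.9° = 0.2605, so T = m(v²/r + g cos φ) = 2.05 × ((6.73)²/2.16 + 9.81 × 0.2605) = 2.05 × (20.97 + (2.556)) = 2.05 × 23.52 = 48.23 N.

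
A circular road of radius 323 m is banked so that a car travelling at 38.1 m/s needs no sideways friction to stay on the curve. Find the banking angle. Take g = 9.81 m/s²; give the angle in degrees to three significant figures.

24.6°

With no friction, the horizontal component of the normal force provides the centripetal force: N sinθ = mv²/r, while N cosθ = mg vertically.
Dividing: tanθ = v²/(r g) = (38.1)²/(323 × 9.81) = 1452/3169 = 0.4581.
θ = arctan(0.4581) = 24.61°.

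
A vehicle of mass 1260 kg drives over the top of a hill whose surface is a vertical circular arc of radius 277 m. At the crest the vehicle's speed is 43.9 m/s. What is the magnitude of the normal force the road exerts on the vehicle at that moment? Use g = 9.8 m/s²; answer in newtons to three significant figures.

At the crest the centripetal acceleration points downward (toward the centre of the arc), so mg − N = mv²/r.
N = m(g − v²/r) = 1260 × (9.8 − (43.9)²/277) = 1260 × (9.8 − 6.957) = 1260 × 2.843 = 3582 N.

3580 N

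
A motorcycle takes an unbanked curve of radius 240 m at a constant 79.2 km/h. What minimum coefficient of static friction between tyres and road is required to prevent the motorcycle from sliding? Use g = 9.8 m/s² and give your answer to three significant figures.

0.206

v = 79.2/3.6 = 22.00 m/s.
Friction provides the centripetal force: μ_s m g = m v²/r, so μ_s = v²/(g r) = (22.00)²/(9.8 × 240) = 484.0/2352 = 0.2058.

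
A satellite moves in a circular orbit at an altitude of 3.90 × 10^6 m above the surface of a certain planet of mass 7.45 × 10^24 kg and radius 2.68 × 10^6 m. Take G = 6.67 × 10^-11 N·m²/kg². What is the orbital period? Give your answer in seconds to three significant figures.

r = R + h = 2.68 × 10^6 + 3.90 × 10^6 = 6.580 × 10^6 m. Gravity provides the centripetal force: G M m / r² = m v² / r ⇒ v = √(GM/r) = 8690 m/s.
T = 2πr/v = 2π × 6.580 × 10^6 / 8690 = 4757 s.

4760 s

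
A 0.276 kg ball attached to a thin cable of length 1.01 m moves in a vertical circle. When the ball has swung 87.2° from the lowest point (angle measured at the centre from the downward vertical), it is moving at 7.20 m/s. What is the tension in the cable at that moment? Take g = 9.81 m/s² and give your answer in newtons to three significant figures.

Take the radial direction toward the centre of the circle as positive. The component of the weight along the string toward the centre is −mg cos φ (φ measured from the bottom), so Newton's second law along the string gives T − mg cos φ = m v²/r.
cos 87.2° = 0.04885, so T = m(v²/r + g cos φ) = 0.276 × ((7.20)²/1.01 + 9.81 × 0.04885) = 0.276 × (51.33 + (0.4792)) = 0.276 × 51.81 = 14.30 N.

14.3 N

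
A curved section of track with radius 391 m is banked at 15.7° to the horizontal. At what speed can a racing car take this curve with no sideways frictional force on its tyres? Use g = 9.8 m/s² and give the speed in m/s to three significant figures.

On a frictionless banked curve, N sinθ = mv²/r and N cosθ = mg, so tanθ = v²/(rg).
v = √(r g tanθ) = √(391 × 9.8 × tan 15.7°) = √(391 × 9.8 × 0.2811) = √1077 = 32.82 m/s.

32.8 m/s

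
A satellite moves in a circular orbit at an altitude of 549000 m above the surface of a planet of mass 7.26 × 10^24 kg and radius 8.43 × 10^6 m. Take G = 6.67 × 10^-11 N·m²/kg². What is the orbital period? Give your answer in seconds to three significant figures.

r = R + h = 8.43 × 10^6 + 549000 = 8.979 × 10^6 m. Gravity provides the centripetal force: G M m / r² = m v² / r ⇒ v = √(GM/r) = 7344 m/s.
T = 2πr/v = 2π × 8.979 × 10^6 / 7344 = 7682 s.

7680 s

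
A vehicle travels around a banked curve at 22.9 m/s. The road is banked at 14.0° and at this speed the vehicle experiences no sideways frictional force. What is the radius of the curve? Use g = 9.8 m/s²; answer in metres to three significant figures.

Frictionless banking: tanθ = v²/(rg), so r = v²/(g tanθ).
r = (22.9)²/(9.8 × tan 14.0°) = 524.4/(9.8 × 0.2493) = 524.4/2.443 = 214.6 m.

215 m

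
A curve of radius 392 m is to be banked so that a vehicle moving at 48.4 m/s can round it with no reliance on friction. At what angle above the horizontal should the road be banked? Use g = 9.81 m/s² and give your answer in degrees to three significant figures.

31.3°

With no friction, the horizontal component of the normal force provides the centripetal force: N sinθ = mv²/r, while N cosθ = mg vertically.
Dividing: tanθ = v²/(r g) = (48.4)²/(392 × 9.81) = 2343/3846 = 0.6092.
θ = arctan(0.6092) = 31.35°.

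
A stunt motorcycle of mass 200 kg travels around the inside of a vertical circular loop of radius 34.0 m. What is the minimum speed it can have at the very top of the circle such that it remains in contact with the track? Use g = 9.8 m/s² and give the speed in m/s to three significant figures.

18.3 m/s

At the top, both weight mg and N point toward the centre: N + mg = mv²/r.
At minimum speed N → 0, so mg = mv_min²/r ⇒ v_min = √(g r) = √(9.8 × 34.0) = 18.25 m/s.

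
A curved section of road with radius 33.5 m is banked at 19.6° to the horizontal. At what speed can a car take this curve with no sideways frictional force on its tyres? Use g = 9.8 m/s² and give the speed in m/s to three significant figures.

10.8 m/s

On a frictionless banked curve, N sinθ = mv²/r and N cosθ = mg, so tanθ = v²/(rg).
v = √(r g tanθ) = √(33.5 × 9.8 × tan 19.6°) = √(33.5 × 9.8 × 0.3561) = √116.9 = 10.81 m/s.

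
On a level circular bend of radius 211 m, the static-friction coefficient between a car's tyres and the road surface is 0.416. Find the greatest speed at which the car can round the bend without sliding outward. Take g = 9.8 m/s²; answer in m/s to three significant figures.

29.3 m/s

Friction provides the centripetal force on a flat curve. At maximum speed it is at its limiting value: μ_s m g = m v²/r.
Mass cancels: v_max = √(μ_s g r) = √(0.416 × 9.8 × 211) = √860.2 = 29.33 m/s.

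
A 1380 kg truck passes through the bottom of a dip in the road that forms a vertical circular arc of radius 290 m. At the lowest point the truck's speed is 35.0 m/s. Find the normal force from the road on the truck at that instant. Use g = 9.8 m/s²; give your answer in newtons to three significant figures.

19400 N

At the lowest point, N points up (toward the centre) and the weight mg points down (away from the centre), so the net inward force is N − mg = mv²/r.
N = m(v²/r + g) = 1380 × ((35.0)²/290 + 9.8) = 1380 × (4.224 + 9.8) = 1380 × 14.02 = 19350 N.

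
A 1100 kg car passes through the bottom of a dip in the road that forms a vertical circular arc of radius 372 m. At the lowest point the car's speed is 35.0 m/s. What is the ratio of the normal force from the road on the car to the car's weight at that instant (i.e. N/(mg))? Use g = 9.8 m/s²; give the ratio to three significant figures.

At the bottom, N − mg = mv²/r, so N = m(v²/r + g) and N/(mg) = v²/(rg) + 1 = (35.0)²/(372 × 9.8) + 1 = 0.3360 + 1 = 1.336.

1.34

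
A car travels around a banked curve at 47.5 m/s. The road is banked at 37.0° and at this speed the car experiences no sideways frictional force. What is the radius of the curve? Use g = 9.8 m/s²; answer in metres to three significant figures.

306 m

Frictionless banking: tanθ = v²/(rg), so r = v²/(g tanθ).
r = (47.5)²/(9.8 × tan 37.0°) = 2256/(9.8 × 0.7536) = 2256/7.385 = 305.5 m.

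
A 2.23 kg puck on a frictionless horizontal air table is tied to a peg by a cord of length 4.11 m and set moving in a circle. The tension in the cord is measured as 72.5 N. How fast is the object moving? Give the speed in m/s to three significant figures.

11.6 m/s

T = m v²/r ⇒ v = √(T r / m) = √(72.5 × 4.11 / 2.23) = √133.6 = 11.56 m/s.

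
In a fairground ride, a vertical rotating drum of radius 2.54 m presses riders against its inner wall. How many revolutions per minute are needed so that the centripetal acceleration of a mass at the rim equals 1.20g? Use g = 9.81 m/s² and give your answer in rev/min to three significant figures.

Require ω²r = 1.20g, so ω = √(1.20 × 9.81/2.54) = 2.153 rad/s.
In rev/min: ω × 60/(2π) = 2.153 × 60/(2π) = 20.56 rev/min.

20.6 rev/min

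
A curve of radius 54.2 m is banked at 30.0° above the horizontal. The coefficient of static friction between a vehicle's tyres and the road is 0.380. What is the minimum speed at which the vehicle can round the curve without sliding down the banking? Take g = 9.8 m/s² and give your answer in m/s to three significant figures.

At the minimum speed, friction acts up the slope at its limiting value f = μN. Radially (horizontal, toward centre): N sinθ − μN cosθ = mv²/r. Vertically: N cosθ + μN sinθ = mg.
Dividing: v² = r g (sinθ − μcosθ)/(cosθ + μsinθ).
sinθ − μcosθ = 0.5000 − 0.380×0.8660 = 0.1709; cosθ + μsinθ = 0.8660 + 0.380×0.5000 = 1.056.
v² = 54.2 × 9.8 × 0.1709/1.056 = 85.96 m²/s², so v = 9.272 m/s.

9.27 m/s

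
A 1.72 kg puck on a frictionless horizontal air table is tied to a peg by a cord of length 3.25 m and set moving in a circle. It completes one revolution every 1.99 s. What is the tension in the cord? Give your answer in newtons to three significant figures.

55.7 N

v = 2πr/T = 2π × 3.25/1.99 = 10.26 m/s.
The tension is the only horizontal force, so it supplies the full centripetal force: T = m v²/r = 1.72 × (10.26)²/3.25 = 1.72 × 105.3/3.25 = 55.73 N.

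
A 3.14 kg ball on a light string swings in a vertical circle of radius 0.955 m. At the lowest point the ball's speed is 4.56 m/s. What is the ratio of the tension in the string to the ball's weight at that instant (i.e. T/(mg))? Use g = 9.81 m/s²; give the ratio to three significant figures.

At the bottom, T − mg = mv²/r, so T = m(v²/r + g) and T/(mg) = v²/(rg) + 1 = (4.56)²/(0.955 × 9.81) + 1 = 2.220 + 1 = 3.220.

3.22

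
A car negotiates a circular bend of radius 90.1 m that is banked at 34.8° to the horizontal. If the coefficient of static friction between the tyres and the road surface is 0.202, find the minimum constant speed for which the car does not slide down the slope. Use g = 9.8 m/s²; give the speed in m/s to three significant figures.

19.5 m/s

At the minimum speed, friction acts up the slope at its limiting value f = μN. Radially (horizontal, toward centre): N sinθ − μN cosθ = mv²/r. Vertically: N cosθ + μN sinθ = mg.
Dividing: v² = r g (sinθ − μcosθ)/(cosθ + μsinθ).
sinθ − μcosθ = 0.5707 − 0.202×0.8211 = 0.4048; cosθ + μsinθ = 0.8211 + 0.202×0.5707 = 0.9364.
v² = 90.1 × 9.8 × 0.4048/0.9364 = 381.7 m²/s², so v = 19.54 m/s.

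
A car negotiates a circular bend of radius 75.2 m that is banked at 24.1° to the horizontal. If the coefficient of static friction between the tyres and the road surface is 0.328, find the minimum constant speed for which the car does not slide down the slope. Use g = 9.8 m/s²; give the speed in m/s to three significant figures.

8.76 m/s

At the minimum speed, friction acts up the slope at its limiting value f = μN. Radially (horizontal, toward centre): N sinθ − μN cosθ = mv²/r. Vertically: N cosθ + μN sinθ = mg.
Dividing: v² = r g (sinθ − μcosθ)/(cosθ + μsinθ).
sinθ − μcosθ = 0.4083 − 0.328×0.9128 = 0.1089; cosθ + μsinθ = 0.9128 + 0.328×0.4083 = 1.047.
v² = 75.2 × 9.8 × 0.1089/1.047 = 76.68 m²/s², so v = 8.757 m/s.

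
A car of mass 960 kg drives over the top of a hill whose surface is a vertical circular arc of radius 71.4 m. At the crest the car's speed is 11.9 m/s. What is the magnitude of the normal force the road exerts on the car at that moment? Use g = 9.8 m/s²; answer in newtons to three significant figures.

At the crest the centripetal acceleration points downward (toward the centre of the arc), so mg − N = mv²/r.
N = m(g − v²/r) = 960 × (9.8 − (11.9)²/71.4) = 960 × (9.8 − 1.983) = 960 × 7.817 = 7504 N.

7500 N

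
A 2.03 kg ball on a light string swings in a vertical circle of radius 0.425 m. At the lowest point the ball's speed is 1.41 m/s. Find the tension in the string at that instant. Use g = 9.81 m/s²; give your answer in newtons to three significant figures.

29.4 N

At the lowest point, T points up (toward the centre) and the weight mg points down (away from the centre), so the net inward force is T − mg = mv²/r.
T = m(v²/r + g) = 2.03 × ((1.41)²/0.425 + 9.81) = 2.03 × (4.678 + 9.81) = 2.03 × 14.49 = 29.41 N.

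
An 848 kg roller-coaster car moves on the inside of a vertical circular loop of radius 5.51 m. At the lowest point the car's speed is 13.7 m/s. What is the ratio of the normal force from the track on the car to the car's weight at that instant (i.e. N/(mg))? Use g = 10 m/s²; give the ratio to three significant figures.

At the bottom, N − mg = mv²/r, so N = m(v²/r + g) and N/(mg) = v²/(rg) + 1 = (13.7)²/(5.51 × 10.0) + 1 = 3.406 + 1 = 4.406.

4.41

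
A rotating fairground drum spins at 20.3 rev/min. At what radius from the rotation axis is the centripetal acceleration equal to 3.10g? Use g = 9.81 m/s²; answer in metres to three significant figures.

ω = 20.3 rev/min × 2π/60 = 2.126 rad/s.
a_c = ω²r = 3.10g ⇒ r = 3.10 × 9.81 / (2.126)² = 30.41/4.519 = 6.729 m.

6.73 m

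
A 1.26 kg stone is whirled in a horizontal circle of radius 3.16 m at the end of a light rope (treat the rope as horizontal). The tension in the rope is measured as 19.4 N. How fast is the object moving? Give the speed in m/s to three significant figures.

T = m v²/r ⇒ v = √(T r / m) = √(19.4 × 3.16 / 1.26) = √48.65 = 6.975 m/s.

6.98 m/s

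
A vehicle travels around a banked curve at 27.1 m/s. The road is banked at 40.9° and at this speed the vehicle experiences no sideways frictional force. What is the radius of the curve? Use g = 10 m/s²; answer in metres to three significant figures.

Frictionless banking: tanθ = v²/(rg), so r = v²/(g tanθ).
r = (27.1)²/(10.0 × tan 40.9°) = 734.4/(10.0 × 0.8662) = 734.4/8.662 = 84.78 m.

84.8 m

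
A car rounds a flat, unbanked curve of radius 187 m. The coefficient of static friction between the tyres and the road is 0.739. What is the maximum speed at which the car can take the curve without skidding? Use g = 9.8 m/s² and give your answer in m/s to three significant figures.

On a flat curve, static friction is the only horizontal force, so it must supply the full centripetal force: μ_s m g = m v²/r.
Mass cancels: v_max = √(μ_s g r) = √(0.739 × 9.8 × 187) = √1354 = 36.80 m/s.

36.8 m/s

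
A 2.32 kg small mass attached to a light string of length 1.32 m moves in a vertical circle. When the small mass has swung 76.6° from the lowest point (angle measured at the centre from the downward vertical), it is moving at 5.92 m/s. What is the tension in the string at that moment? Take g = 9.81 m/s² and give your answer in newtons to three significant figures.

Take the radial direction toward the centre of the circle as positive. The component of the weight along the string toward the centre is −mg cos φ (φ measured from the bottom), so Newton's second law along the string gives T − mg cos φ = m v²/r.
cos 76.6° = 0.2317, so T = m(v²/r + g cos φ) = 2.32 × ((5.92)²/1.32 + 9.81 × 0.2317) = 2.32 × (26.55 + (2.273)) = 2.32 × 28.82 = 66.87 N.

66.9 N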